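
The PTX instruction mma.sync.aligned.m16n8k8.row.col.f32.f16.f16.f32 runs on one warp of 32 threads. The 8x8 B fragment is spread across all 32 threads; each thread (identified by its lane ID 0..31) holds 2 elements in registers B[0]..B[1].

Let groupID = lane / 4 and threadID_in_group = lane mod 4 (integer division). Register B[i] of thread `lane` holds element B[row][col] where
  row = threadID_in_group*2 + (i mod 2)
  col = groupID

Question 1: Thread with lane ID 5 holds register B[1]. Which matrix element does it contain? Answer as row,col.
5: g=1,t=1
[1] (1*2+1,1) = (3,1)

3,1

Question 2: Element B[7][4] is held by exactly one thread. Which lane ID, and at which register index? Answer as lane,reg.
c=4⇒gr=4  r=7⇒th=3,odd=1
L=4*4+3=19  i=1=1

19,1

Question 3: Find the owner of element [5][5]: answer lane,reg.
22,1

c: 5->gid=5  r: 5->tid=2,i&1=1
L=5*4+2=22  i=1=1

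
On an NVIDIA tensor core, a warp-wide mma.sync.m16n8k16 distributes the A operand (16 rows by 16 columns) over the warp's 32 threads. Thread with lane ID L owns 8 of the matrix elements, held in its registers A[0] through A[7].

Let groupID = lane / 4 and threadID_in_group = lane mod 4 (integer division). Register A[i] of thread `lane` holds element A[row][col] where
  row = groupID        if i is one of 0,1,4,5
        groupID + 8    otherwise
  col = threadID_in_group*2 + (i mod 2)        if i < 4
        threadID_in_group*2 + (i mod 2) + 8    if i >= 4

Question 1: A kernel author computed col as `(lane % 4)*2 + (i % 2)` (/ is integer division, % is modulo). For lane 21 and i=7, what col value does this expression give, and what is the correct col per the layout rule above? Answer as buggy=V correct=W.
buggy=3 correct=11

`(lane % 4)*2 + (i % 2)`[21,7]->3
lane 21: gid=5 (21/4), tid=1 (21%4)
i=7: r=5+8=13, c=1*2+1+8=11
col: 3 vs 11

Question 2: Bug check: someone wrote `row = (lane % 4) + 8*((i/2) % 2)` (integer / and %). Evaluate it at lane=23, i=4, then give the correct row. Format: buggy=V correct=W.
buggy=3 correct=5

`(lane % 4) + 8*((i/2) % 2)`[23,4]⇒3
23: gr=5,th=3
[4] (5+0,3*2+0+8) = (5,14)
row: 3 vs 5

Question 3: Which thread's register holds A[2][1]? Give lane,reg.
r:2=>grp=2,rB=0  c:1=>cB=0,tig=0,lo=1
L=2*4+0=8  i=0*4+0*2+1=1

8,1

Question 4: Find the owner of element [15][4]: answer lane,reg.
r=15->g=7,rb=1  c=4->cb=0,t=2,b0=0
L=7*4+2=30  i=0*4+1*2+0=2

30,2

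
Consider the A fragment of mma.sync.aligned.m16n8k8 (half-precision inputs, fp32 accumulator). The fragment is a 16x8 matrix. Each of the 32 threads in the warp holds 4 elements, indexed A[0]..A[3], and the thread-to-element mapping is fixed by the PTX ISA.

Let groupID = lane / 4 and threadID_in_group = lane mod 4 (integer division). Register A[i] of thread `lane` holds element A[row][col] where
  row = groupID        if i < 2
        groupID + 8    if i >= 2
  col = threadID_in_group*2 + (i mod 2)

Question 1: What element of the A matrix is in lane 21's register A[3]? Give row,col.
L=21→G=21>>2=5, T=21&3=1
[3]→row 5+8=13  col 1·2+1=3

13,3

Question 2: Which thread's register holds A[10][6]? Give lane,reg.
r=10→G=2,rhi=1  c=6→T=3,p=0
L=2*4+3=11  i=1*2+0=2

11,2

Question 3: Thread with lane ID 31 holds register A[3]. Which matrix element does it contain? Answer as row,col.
15,7

31: gid=7,tid=3
[3] (7+8,3*2+1) = (15,7)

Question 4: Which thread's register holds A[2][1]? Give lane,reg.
8,1

r=2→G=2,rhi=0  c=1→T=0,p=1
L=2*4+0=8  i=0*2+1=1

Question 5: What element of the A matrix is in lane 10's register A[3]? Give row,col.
10,5

lane 10->10/4=2, 10 mod 4=2
i=3  r:2+8->10  c:2·2+1->5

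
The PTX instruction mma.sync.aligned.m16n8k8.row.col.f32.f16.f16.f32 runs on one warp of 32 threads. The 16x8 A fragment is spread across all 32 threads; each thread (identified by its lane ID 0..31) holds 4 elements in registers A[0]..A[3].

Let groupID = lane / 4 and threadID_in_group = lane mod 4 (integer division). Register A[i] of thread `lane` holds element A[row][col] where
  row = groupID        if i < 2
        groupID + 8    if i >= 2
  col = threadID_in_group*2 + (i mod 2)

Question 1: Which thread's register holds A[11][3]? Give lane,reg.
13,3

r=11⇒gr=3,Rb=1  c=3⇒th=1,odd=1
L=3*4+1=13  i=1*2+1=3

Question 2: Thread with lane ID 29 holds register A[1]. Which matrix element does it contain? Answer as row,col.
7,3

lane 29->29/4=7, 29 mod 4=1
i=1  r:7+0->7  c:2·1+1->3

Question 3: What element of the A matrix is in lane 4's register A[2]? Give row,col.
9,0

lane 4: grp=1 (4/4), tig=0 (4%4)
i=2: r=1+8=9, c=0*2+0=0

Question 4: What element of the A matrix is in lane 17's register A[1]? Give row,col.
4,3

17: G=4,T=1
[1] (4+0,1*2+1) = (4,3)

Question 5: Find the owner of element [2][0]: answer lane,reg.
8,0

r=2->g=2,rb=0  c=0->t=0,b0=0
L=2*4+0=8  i=0*2+0=0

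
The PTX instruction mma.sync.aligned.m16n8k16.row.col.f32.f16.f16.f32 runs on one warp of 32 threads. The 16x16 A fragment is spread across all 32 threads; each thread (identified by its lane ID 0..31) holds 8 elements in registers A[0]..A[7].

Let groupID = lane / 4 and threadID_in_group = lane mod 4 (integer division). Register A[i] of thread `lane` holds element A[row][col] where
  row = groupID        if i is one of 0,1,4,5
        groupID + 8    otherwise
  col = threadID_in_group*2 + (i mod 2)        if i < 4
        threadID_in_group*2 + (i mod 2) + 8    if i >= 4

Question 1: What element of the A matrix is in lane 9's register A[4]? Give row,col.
lane 9→9/4=2, 9 mod 4=1
i=4  r:2+0→2  c:2·1+0+8→10

2,10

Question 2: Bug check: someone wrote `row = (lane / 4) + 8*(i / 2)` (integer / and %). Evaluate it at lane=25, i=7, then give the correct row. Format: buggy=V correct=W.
buggy=30 correct=14

`(lane / 4) + 8*(i / 2)`[25,7]->30
lane 25: gid=6 (25/4), tid=1 (25%4)
i=7: r=6+8=14, c=1*2+1+8=11
row: 30 vs 14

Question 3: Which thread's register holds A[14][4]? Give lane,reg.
r=14->g=6,rb=1  c=4->cb=0,t=2,b0=0
L=6*4+2=26  i=0*4+1*2+0=2

26,2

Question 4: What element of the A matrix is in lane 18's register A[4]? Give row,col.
4,12

lane 18: gr=4 (18/4), th=2 (18%4)
i=4: r=4+0=4, c=2*2+0+8=12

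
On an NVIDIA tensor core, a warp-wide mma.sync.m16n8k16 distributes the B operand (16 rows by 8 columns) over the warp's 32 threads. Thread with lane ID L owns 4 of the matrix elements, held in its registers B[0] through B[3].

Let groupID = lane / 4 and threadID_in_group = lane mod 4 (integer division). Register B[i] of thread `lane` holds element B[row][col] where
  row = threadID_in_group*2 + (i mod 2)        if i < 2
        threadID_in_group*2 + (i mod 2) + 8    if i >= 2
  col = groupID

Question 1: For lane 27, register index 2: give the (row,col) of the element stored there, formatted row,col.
14,6

27: gid=6,tid=3
[2] (3*2+0+8,6) = (14,6)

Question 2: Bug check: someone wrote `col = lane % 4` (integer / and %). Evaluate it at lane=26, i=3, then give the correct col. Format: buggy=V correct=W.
`lane % 4`[26,3]->2
lane 26: gid=6 (26/4), tid=2 (26%4)
i=3: r=2*2+1+8=13, c=gid=6
col: 2 vs 6

buggy=2 correct=6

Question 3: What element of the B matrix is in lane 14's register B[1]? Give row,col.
14: gr=3,th=2
[1] (2*2+1+0,3) = (5,3)

5,3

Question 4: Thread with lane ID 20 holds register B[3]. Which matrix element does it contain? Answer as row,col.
9,5

20: gr=5,th=0
[3] (0*2+1+8,5) = (9,5)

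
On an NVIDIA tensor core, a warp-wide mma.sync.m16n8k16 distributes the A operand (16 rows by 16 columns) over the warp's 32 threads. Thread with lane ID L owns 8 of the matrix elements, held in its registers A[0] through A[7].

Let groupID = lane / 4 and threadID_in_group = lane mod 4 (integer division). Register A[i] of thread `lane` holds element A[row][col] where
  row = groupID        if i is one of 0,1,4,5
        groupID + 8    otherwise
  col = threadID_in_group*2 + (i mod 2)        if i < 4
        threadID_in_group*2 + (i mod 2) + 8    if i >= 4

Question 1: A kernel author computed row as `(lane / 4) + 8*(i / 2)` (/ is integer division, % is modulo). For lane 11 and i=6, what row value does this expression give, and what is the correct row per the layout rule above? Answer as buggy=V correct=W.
buggy=26 correct=10

`(lane / 4) + 8*(i / 2)`[11,6]->26
L=11->gid=11>>2=2, tid=11&3=3
[6]->row 2+8=10  col 3·2+0+8=14
row: 26 vs 10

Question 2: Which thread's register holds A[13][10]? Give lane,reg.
r:13=>grp=5,rB=1  c:10=>cB=1,tig=1,lo=0
L=5*4+1=21  i=1*4+1*2+0=6

21,6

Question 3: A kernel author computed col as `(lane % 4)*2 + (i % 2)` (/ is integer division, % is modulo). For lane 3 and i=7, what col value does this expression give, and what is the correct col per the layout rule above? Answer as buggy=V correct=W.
`(lane % 4)*2 + (i % 2)`[3,7]=>7
lane 3: grp=0 (3/4), tig=3 (3%4)
i=7: r=0+8=8, c=3*2+1+8=15
col: 7 vs 15

buggy=7 correct=15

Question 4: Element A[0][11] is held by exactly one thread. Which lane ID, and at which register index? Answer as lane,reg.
1,5

r=0⇒gr=0,Rb=0  c=11⇒Cb=1,th=1,odd=1
L=0*4+1=1  i=1*4+0*2+1=5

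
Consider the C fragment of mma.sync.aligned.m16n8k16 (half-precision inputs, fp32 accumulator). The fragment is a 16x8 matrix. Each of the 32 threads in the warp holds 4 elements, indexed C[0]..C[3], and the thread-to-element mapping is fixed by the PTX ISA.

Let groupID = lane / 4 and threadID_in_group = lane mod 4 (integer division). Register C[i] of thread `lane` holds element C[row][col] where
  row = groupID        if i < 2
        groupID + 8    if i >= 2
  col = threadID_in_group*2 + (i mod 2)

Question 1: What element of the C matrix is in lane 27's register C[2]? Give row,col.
27: grp=6,tig=3
[2] (6+8,3*2+0) = (14,6)

14,6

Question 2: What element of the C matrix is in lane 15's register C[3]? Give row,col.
15: grp=3,tig=3
[3] (3+8,3*2+1) = (11,7)

11,7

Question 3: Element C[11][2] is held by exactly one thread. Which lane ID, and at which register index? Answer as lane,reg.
r=11⇒gr=3,Rb=1  c=2⇒th=1,odd=0
L=3*4+1=13  i=1*2+0=2

13,2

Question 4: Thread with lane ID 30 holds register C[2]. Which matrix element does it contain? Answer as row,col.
30: gr=7,th=2
[2] (7+8,2*2+0) = (15,4)

15,4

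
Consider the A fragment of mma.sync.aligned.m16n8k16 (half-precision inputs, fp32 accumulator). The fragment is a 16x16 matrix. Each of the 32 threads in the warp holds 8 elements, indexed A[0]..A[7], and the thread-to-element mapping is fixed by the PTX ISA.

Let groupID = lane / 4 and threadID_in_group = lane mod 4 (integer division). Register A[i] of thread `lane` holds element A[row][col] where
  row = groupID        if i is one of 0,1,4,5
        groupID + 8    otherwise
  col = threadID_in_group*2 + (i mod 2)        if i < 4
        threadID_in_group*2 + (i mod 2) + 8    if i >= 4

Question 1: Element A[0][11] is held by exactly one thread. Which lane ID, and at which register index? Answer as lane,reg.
r=0⇒gr=0,Rb=0  c=11⇒Cb=1,th=1,odd=1
L=0*4+1=1  i=1*4+0*2+1=5

1,5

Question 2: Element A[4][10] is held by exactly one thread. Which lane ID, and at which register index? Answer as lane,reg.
17,4

r: 4->gid=4,r8=0  c: 10->c8=1,tid=1,i&1=0
L=4*4+1=17  i=1*4+0*2+0=4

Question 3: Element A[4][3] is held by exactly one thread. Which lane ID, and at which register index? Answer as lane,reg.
r=4->g=4,rb=0  c=3->cb=0,t=1,b0=1
L=4*4+1=17  i=0*4+0*2+1=1

17,1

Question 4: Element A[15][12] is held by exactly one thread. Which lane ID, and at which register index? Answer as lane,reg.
30,6

r=15→G=7,rhi=1  c=12→chi=1,T=2,p=0
L=7*4+2=30  i=1*4+1*2+0=6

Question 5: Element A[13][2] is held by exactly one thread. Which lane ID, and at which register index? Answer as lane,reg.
21,2

r=13->g=5,rb=1  c=2->cb=0,t=1,b0=0
L=5*4+1=21  i=0*4+1*2+0=2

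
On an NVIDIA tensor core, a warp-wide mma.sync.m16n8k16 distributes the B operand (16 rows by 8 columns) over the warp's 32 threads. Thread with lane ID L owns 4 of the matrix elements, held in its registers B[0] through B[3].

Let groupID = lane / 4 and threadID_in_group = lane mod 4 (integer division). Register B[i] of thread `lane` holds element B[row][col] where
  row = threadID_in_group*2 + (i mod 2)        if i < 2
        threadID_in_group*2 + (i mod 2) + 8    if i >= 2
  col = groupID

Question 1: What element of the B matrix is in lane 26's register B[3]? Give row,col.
26: gr=6,th=2
[3] (2*2+1+8,6) = (13,6)

13,6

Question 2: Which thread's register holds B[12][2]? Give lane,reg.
10,2

c: 2->gid=2  r: 12->r8=1,tid=2,i&1=0
L=2*4+2=10  i=1*2+0=2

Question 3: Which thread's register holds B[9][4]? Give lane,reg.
c=4→G=4  r=9→rhi=1,T=0,p=1
L=4*4+0=16  i=1*2+1=3

16,3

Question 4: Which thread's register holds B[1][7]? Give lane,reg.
28,1

c=7→G=7  r=1→rhi=0,T=0,p=1
L=7*4+0=28  i=0*2+1=1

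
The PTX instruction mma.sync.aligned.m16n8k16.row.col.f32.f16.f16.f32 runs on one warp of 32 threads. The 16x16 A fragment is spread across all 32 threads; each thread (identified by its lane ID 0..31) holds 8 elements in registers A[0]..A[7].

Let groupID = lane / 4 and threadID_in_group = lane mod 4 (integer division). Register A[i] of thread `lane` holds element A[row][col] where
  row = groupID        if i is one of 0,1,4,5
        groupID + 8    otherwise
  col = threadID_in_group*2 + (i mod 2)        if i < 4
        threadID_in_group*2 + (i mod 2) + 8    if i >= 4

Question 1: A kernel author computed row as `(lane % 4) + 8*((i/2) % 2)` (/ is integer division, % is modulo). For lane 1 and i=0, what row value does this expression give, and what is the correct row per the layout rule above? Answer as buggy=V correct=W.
`(lane % 4) + 8*((i/2) % 2)`[1,0]→1
1: G=0,T=1
[0] (0+0,1*2+0+0) = (0,2)
row: 1 vs 0

buggy=1 correct=0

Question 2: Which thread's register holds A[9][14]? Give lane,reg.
r:9=>grp=1,rB=1  c:14=>cB=1,tig=3,lo=0
L=1*4+3=7  i=1*4+1*2+0=6

7,6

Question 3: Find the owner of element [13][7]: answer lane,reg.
23,3

r=13⇒gr=5,Rb=1  c=7⇒Cb=0,th=3,odd=1
L=5*4+3=23  i=0*4+1*2+1=3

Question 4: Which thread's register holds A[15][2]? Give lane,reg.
r=15->g=7,rb=1  c=2->cb=0,t=1,b0=0
L=7*4+1=29  i=0*4+1*2+0=2

29,2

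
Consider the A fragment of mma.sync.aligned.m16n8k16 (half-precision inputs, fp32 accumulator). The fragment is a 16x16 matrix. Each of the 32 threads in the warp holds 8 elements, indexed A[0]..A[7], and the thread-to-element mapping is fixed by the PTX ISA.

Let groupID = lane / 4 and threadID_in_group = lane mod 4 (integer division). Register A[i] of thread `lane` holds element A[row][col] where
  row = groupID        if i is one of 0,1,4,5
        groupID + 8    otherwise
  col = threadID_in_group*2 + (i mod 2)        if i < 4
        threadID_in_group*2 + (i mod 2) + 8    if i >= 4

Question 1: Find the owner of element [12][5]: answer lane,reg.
18,3

r:12=>grp=4,rB=1  c:5=>cB=0,tig=2,lo=1
L=4*4+2=18  i=0*4+1*2+1=3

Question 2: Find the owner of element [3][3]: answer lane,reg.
r=3->g=3,rb=0  c=3->cb=0,t=1,b0=1
L=3*4+1=13  i=0*4+0*2+1=1

13,1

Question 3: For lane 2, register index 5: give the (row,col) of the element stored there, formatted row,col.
0,13

L=2⇒gr=2>>2=0, th=2&3=2
[5]⇒row 0+0=0  col 2·2+1+8=13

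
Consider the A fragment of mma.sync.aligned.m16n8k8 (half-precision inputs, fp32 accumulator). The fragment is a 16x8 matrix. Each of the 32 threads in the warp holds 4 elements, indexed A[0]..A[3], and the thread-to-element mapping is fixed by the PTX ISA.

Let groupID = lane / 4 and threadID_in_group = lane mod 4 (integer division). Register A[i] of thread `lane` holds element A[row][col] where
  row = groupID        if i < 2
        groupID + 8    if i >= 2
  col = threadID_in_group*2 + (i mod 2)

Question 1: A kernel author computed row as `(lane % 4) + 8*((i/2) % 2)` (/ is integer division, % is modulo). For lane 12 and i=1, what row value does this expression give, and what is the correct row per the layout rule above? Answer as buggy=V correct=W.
buggy=0 correct=3

`(lane % 4) + 8*((i/2) % 2)`[12,1]=>0
L=12=>grp=12>>2=3, tig=12&3=0
[1]=>row 3+0=3  col 0·2+1=1
row: 0 vs 3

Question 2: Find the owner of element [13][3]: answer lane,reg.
r: 13->gid=5,r8=1  c: 3->tid=1,i&1=1
L=5*4+1=21  i=1*2+1=3

21,3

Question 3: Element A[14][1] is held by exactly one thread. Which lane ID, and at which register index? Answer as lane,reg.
24,3

r=14→G=6,rhi=1  c=1→T=0,p=1
L=6*4+0=24  i=1*2+1=3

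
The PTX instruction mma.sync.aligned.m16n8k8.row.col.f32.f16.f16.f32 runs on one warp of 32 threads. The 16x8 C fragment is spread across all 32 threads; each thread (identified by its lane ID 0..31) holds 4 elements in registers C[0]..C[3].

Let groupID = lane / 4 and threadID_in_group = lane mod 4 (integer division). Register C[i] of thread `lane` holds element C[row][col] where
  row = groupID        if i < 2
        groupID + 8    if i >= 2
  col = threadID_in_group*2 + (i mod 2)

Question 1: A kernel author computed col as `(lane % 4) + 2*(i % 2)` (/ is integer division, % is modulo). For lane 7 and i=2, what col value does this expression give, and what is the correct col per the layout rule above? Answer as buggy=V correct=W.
`(lane % 4) + 2*(i % 2)`[7,2]=>3
lane 7=>7/4=1, 7 mod 4=3
i=2  r:1+8=>9  c:2·3+0=>6
col: 3 vs 6

buggy=3 correct=6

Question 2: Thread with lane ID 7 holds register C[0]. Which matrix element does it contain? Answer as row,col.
1,6

L=7->g=7>>2=1, t=7&3=3
[0]->row 1+0=1  col 3·2+0=6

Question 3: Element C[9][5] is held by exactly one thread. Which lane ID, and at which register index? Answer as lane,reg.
r:9=>grp=1,rB=1  c:5=>tig=2,lo=1
L=1*4+2=6  i=1*2+1=3

6,3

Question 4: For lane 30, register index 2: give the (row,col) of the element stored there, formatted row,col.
L=30->gid=30>>2=7, tid=30&3=2
[2]->row 7+8=15  col 2·2+0=4

15,4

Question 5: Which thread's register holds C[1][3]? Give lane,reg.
5,1

r=1→G=1,rhi=0  c=3→T=1,p=1
L=1*4+1=5  i=0*2+1=1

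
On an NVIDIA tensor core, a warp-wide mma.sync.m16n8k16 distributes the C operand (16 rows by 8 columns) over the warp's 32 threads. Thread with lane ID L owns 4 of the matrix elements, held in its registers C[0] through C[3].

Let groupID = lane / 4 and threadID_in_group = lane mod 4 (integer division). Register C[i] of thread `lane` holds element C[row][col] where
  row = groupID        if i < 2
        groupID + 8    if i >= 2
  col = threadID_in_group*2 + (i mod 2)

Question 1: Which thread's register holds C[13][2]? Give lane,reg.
r=13⇒gr=5,Rb=1  c=2⇒th=1,odd=0
L=5*4+1=21  i=1*2+0=2

21,2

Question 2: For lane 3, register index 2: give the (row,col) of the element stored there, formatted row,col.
lane 3=>3/4=0, 3 mod 4=3
i=2  r:0+8=>8  c:2·3+0=>6

8,6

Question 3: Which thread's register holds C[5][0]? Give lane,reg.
20,0

r=5->g=5,rb=0  c=0->t=0,b0=0
L=5*4+0=20  i=0*2+0=0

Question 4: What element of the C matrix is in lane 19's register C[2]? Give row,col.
lane 19: gr=4 (19/4), th=3 (19%4)
i=2: r=4+8=12, c=3*2+0=6

12,6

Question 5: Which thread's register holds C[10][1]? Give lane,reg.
8,3

r=10⇒gr=2,Rb=1  c=1⇒th=0,odd=1
L=2*4+0=8  i=1*2+1=3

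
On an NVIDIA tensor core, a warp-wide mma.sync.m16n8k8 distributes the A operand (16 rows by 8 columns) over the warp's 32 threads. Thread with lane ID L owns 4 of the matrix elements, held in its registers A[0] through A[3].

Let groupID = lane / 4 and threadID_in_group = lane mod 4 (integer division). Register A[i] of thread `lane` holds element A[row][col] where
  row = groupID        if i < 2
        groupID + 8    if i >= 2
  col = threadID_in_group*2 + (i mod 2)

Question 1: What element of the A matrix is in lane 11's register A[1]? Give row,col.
lane 11: gr=2 (11/4), th=3 (11%4)
i=1: r=2+0=2, c=3*2+1=7

2,7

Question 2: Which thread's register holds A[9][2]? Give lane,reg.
r:9=>grp=1,rB=1  c:2=>tig=1,lo=0
L=1*4+1=5  i=1*2+0=2

5,2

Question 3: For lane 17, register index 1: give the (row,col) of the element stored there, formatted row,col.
17: gr=4,th=1
[1] (4+0,1*2+1) = (4,3)

4,3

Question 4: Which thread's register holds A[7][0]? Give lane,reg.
28,0

r:7=>grp=7,rB=0  c:0=>tig=0,lo=0
L=7*4+0=28  i=0*2+0=0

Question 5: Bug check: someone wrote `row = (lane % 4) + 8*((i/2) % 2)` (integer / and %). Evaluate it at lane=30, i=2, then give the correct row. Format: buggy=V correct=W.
buggy=10 correct=15

`(lane % 4) + 8*((i/2) % 2)`[30,2]->10
lane 30->30/4=7, 30 mod 4=2
i=2  r:7+8->15  c:2·2+0->4
row: 10 vs 15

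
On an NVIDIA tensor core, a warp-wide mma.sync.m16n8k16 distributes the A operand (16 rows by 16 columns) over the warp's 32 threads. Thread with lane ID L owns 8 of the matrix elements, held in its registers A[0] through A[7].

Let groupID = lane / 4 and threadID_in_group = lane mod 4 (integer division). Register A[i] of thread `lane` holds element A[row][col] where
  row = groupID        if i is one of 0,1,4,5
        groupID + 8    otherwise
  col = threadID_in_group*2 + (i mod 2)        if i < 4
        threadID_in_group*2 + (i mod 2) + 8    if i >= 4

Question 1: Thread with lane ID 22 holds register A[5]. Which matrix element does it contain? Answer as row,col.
lane 22: gr=5 (22/4), th=2 (22%4)
i=5: r=5+0=5, c=2*2+1+8=13

5,13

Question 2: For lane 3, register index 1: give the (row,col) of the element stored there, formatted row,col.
0,7

3: G=0,T=3
[1] (0+0,3*2+1+0) = (0,7)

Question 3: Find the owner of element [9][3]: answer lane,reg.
r=9->g=1,rb=1  c=3->cb=0,t=1,b0=1
L=1*4+1=5  i=0*4+1*2+1=3

5,3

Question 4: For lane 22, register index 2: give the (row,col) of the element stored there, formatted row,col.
22: grp=5,tig=2
[2] (5+8,2*2+0+0) = (13,4)

13,4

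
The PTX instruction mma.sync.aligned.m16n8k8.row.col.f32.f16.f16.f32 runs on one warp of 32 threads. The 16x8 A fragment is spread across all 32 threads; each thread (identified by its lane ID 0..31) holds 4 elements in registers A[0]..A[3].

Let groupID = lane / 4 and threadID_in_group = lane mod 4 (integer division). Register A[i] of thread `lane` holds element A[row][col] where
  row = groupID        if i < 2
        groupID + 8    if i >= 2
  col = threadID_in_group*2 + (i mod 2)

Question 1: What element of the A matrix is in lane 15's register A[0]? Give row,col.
L=15=>grp=15>>2=3, tig=15&3=3
[0]=>row 3+0=3  col 3·2+0=6

3,6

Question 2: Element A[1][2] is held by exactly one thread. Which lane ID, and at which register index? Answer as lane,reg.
5,0

r: 1->gid=1,r8=0  c: 2->tid=1,i&1=0
L=1*4+1=5  i=0*2+0=0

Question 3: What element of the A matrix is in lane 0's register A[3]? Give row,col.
8,1

L=0→G=0>>2=0, T=0&3=0
[3]→row 0+8=8  col 0·2+1=1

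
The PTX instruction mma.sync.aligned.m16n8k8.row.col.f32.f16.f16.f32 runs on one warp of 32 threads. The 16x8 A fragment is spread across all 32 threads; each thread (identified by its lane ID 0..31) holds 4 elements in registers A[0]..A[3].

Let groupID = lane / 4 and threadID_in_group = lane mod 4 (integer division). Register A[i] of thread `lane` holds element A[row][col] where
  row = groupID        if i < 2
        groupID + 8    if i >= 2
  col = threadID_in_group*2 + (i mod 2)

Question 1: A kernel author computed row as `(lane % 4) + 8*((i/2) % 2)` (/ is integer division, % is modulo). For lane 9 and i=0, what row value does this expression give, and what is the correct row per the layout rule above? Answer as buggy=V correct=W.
buggy=1 correct=2

`(lane % 4) + 8*((i/2) % 2)`[9,0]=>1
lane 9: grp=2 (9/4), tig=1 (9%4)
i=0: r=2+0=2, c=1*2+0=2
row: 1 vs 2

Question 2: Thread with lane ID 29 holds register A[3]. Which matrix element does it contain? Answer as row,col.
15,3

L=29⇒gr=29>>2=7, th=29&3=1
[3]⇒row 7+8=15  col 1·2+1=3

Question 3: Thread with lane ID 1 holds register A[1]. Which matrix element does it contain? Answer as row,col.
lane 1=>1/4=0, 1 mod 4=1
i=1  r:0+0=>0  c:2·1+1=>3

0,3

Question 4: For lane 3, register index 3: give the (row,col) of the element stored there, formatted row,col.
8,7

3: gid=0,tid=3
[3] (0+8,3*2+1) = (8,7)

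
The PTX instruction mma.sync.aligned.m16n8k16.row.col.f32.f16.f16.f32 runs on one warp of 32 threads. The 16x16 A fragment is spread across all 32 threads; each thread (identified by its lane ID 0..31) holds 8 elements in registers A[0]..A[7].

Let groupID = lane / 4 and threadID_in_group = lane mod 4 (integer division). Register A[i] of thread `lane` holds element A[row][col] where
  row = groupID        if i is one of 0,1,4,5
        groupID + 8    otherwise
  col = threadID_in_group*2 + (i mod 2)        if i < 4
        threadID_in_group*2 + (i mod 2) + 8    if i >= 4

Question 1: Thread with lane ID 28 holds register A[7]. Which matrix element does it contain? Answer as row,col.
15,9

L=28=>grp=28>>2=7, tig=28&3=0
[7]=>row 7+8=15  col 0·2+1+8=9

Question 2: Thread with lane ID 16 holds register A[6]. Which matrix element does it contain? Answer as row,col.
12,8

16: g=4,t=0
[6] (4+8,0*2+0+8) = (12,8)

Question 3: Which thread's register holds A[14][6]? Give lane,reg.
27,2

r: 14->gid=6,r8=1  c: 6->c8=0,tid=3,i&1=0
L=6*4+3=27  i=0*4+1*2+0=2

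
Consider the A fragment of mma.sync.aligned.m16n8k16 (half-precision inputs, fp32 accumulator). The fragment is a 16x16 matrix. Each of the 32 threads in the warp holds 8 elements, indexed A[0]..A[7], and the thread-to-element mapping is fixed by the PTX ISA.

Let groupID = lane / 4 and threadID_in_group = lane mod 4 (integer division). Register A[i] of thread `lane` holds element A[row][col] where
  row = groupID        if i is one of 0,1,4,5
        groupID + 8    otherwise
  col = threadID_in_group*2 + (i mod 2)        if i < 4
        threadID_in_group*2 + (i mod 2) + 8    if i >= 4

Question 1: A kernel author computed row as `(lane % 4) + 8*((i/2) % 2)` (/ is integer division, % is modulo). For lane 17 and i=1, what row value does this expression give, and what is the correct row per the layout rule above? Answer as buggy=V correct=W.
buggy=1 correct=4

`(lane % 4) + 8*((i/2) % 2)`[17,1]->1
L=17->gid=17>>2=4, tid=17&3=1
[1]->row 4+0=4  col 1·2+1+0=3
row: 1 vs 4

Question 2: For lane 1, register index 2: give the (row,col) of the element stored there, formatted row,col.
8,2

1: grp=0,tig=1
[2] (0+8,1*2+0+0) = (8,2)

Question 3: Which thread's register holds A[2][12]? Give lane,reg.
10,4

r=2->g=2,rb=0  c=12->cb=1,t=2,b0=0
L=2*4+2=10  i=1*4+0*2+0=4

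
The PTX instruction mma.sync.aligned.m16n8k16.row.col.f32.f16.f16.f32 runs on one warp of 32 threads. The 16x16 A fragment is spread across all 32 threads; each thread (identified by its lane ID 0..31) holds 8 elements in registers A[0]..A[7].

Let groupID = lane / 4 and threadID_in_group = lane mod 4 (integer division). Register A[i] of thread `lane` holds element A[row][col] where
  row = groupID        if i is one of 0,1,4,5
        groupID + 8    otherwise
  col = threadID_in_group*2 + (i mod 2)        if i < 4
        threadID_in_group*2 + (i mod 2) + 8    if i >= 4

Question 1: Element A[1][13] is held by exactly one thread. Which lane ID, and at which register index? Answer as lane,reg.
6,5

r=1→G=1,rhi=0  c=13→chi=1,T=2,p=1
L=1*4+2=6  i=1*4+0*2+1=5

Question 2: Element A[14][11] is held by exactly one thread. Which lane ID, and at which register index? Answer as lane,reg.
25,7

r=14⇒gr=6,Rb=1  c=11⇒Cb=1,th=1,odd=1
L=6*4+1=25  i=1*4+1*2+1=7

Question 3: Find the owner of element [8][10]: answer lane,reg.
1,6

r: 8->gid=0,r8=1  c: 10->c8=1,tid=1,i&1=0
L=0*4+1=1  i=1*4+1*2+0=6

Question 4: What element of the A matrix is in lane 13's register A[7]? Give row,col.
13: gid=3,tid=1
[7] (3+8,1*2+1+8) = (11,11)

11,11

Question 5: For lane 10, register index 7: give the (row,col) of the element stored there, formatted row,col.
lane 10⇒10/4=2, 10 mod 4=2
i=7  r:2+8⇒10  c:2·2+1+8⇒13

10,13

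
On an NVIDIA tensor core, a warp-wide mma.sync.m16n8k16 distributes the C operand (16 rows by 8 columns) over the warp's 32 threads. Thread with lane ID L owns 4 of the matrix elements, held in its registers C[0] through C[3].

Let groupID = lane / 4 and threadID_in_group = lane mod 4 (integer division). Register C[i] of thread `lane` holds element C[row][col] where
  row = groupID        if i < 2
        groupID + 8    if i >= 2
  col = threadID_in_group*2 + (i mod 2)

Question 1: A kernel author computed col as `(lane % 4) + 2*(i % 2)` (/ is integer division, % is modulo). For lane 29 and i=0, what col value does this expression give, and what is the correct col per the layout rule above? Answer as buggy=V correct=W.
`(lane % 4) + 2*(i % 2)`[29,0]->1
L=29->g=29>>2=7, t=29&3=1
[0]->row 7+0=7  col 1·2+0=2
col: 1 vs 2

buggy=1 correct=2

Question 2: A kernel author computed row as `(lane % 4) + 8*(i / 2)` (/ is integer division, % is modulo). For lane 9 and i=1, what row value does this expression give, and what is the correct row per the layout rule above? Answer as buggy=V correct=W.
`(lane % 4) + 8*(i / 2)`[9,1]->1
lane 9->9/4=2, 9 mod 4=1
i=1  r:2+0->2  c:2·1+1->3
row: 1 vs 2

buggy=1 correct=2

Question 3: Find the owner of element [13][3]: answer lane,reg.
21,3

r=13->g=5,rb=1  c=3->t=1,b0=1
L=5*4+1=21  i=1*2+1=3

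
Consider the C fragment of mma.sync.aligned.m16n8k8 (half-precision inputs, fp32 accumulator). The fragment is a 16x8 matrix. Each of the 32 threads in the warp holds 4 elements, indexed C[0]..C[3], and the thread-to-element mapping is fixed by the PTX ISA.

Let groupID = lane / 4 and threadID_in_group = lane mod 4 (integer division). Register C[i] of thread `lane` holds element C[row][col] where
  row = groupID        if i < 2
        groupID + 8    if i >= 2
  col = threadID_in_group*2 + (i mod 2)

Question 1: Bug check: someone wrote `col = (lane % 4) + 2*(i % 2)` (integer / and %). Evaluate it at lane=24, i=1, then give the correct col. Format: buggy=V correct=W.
`(lane % 4) + 2*(i % 2)`[24,1]->2
lane 24->24/4=6, 24 mod 4=0
i=1  r:6+0->6  c:2·0+1->1
col: 2 vs 1

buggy=2 correct=1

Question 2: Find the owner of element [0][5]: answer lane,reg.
2,1

r=0⇒gr=0,Rb=0  c=5⇒th=2,odd=1
L=0*4+2=2  i=0*2+1=1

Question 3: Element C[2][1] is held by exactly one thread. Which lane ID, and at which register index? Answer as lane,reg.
r=2→G=2,rhi=0  c=1→T=0,p=1
L=2*4+0=8  i=0*2+1=1

8,1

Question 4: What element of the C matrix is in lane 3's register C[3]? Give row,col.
8,7

3: G=0,T=3
[3] (0+8,3*2+1) = (8,7)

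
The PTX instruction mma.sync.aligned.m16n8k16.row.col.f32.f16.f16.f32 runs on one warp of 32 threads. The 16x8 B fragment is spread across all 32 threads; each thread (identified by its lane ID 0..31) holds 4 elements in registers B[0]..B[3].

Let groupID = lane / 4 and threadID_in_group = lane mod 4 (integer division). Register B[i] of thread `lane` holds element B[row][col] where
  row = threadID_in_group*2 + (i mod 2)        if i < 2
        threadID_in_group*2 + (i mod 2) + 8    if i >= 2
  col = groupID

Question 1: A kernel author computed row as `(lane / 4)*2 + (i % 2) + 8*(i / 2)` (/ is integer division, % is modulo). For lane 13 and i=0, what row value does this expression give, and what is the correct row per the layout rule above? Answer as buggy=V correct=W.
`(lane / 4)*2 + (i % 2) + 8*(i / 2)`[13,0]→6
L=13→G=13>>2=3, T=13&3=1
[0]→row 1·2+0+0=2  col G=3
row: 6 vs 2

buggy=6 correct=2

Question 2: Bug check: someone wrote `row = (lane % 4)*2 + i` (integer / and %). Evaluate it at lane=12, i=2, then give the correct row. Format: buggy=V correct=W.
buggy=2 correct=8

`(lane % 4)*2 + i`[12,2]⇒2
12: gr=3,th=0
[2] (0*2+0+8,3) = (8,3)
row: 2 vs 8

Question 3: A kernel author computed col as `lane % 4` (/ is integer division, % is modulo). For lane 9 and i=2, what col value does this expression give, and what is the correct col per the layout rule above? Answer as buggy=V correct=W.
`lane % 4`[9,2]→1
lane 9→9/4=2, 9 mod 4=1
i=2  r:2·1+0+8→10  c:2
col: 1 vs 2

buggy=1 correct=2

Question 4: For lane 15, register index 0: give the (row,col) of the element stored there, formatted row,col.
6,3

L=15->gid=15>>2=3, tid=15&3=3
[0]->row 3·2+0+0=6  col gid=3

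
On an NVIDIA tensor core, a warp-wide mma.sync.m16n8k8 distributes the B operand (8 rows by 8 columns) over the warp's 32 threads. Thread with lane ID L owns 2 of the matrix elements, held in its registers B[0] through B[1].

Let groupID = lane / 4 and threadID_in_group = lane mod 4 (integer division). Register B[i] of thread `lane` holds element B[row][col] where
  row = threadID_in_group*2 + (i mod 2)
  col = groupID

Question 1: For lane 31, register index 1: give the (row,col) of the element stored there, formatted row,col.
7,7

lane 31->31/4=7, 31 mod 4=3
i=1  r:2·3+1->7  c:7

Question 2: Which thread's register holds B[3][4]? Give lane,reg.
17,1

c:4=>grp=4  r:3=>tig=1,lo=1
L=4*4+1=17  i=1=1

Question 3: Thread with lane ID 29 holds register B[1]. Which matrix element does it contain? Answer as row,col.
29: gr=7,th=1
[1] (1*2+1,7) = (3,7)

3,7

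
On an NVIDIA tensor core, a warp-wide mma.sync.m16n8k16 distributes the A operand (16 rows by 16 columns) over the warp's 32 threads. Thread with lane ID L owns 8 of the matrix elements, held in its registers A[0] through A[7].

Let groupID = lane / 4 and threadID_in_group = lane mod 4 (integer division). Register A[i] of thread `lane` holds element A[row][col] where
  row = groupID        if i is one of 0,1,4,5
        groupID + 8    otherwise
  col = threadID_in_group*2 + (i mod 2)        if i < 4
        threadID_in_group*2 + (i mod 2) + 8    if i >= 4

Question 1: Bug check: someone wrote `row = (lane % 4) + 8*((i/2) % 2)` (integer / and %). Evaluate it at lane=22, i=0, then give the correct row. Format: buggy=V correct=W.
`(lane % 4) + 8*((i/2) % 2)`[22,0]→2
lane 22: G=5 (22/4), T=2 (22%4)
i=0: r=5+0=5, c=2*2+0+0=4
row: 2 vs 5

buggy=2 correct=5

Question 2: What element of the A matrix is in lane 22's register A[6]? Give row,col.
lane 22: G=5 (22/4), T=2 (22%4)
i=6: r=5+8=13, c=2*2+0+8=12

13,12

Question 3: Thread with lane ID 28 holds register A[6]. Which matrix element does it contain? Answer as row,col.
L=28→G=28>>2=7, T=28&3=0
[6]→row 7+8=15  col 0·2+0+8=8

15,8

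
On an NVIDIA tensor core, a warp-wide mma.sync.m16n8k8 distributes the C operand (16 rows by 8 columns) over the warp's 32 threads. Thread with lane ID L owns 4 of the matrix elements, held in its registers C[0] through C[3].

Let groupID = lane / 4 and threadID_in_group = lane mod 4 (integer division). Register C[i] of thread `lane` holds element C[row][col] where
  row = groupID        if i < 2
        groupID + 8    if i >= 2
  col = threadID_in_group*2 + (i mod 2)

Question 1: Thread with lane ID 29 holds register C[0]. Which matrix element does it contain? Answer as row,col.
L=29→G=29>>2=7, T=29&3=1
[0]→row 7+0=7  col 1·2+0=2

7,2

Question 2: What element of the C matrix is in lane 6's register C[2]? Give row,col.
9,4

6: gid=1,tid=2
[2] (1+8,2*2+0) = (9,4)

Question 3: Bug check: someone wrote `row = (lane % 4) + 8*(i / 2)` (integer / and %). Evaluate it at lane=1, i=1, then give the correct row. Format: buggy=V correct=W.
`(lane % 4) + 8*(i / 2)`[1,1]⇒1
lane 1: gr=0 (1/4), th=1 (1%4)
i=1: r=0+0=0, c=1*2+1=3
row: 1 vs 0

buggy=1 correct=0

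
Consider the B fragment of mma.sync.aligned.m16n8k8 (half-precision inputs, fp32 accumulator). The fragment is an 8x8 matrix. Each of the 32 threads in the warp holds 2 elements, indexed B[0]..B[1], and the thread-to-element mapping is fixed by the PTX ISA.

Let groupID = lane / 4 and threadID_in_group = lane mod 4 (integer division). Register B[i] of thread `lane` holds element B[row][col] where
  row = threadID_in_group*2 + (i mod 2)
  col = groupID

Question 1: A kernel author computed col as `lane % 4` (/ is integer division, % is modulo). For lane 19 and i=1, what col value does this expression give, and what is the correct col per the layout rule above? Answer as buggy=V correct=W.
`lane % 4`[19,1]->3
lane 19->19/4=4, 19 mod 4=3
i=1  r:2·3+1->7  c:4
col: 3 vs 4

buggy=3 correct=4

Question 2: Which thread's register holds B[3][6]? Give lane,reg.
c=6->g=6  r=3->t=1,b0=1
L=6*4+1=25  i=1=1

25,1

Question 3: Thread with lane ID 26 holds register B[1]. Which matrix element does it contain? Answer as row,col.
5,6

lane 26: grp=6 (26/4), tig=2 (26%4)
i=1: r=2*2+1=5, c=grp=6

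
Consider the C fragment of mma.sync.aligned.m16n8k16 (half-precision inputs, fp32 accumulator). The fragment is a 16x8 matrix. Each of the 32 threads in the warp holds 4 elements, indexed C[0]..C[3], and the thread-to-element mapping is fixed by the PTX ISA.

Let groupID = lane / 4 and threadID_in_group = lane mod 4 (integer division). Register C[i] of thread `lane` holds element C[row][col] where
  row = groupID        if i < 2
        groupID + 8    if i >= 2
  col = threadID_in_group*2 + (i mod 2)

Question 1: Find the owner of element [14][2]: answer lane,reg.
25,2

r=14⇒gr=6,Rb=1  c=2⇒th=1,odd=0
L=6*4+1=25  i=1*2+0=2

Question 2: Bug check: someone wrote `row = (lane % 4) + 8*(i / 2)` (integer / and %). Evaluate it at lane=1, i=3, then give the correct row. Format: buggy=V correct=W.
`(lane % 4) + 8*(i / 2)`[1,3]=>9
lane 1=>1/4=0, 1 mod 4=1
i=3  r:0+8=>8  c:2·1+1=>3
row: 9 vs 8

buggy=9 correct=8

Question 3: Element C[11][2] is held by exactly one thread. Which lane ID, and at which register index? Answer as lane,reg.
13,2

r=11→G=3,rhi=1  c=2→T=1,p=0
L=3*4+1=13  i=1*2+0=2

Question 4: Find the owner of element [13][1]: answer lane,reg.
20,3

r=13→G=5,rhi=1  c=1→T=0,p=1
L=5*4+0=20  i=1*2+1=3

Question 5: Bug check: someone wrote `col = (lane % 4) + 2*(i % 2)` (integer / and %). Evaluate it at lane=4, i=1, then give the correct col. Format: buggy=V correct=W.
`(lane % 4) + 2*(i % 2)`[4,1]->2
4: gid=1,tid=0
[1] (1+0,0*2+1) = (1,1)
col: 2 vs 1

buggy=2 correct=1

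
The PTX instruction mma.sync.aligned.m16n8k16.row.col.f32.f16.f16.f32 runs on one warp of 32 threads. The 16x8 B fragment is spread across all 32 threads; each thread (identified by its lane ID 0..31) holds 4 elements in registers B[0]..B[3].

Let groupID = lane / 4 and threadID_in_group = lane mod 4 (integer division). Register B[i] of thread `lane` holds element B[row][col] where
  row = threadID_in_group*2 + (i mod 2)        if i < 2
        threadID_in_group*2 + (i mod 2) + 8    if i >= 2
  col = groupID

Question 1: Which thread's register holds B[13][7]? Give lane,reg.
c:7=>grp=7  r:13=>rB=1,tig=2,lo=1
L=7*4+2=30  i=1*2+1=3

30,3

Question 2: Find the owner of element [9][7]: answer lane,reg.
c:7=>grp=7  r:9=>rB=1,tig=0,lo=1
L=7*4+0=28  i=1*2+1=3

28,3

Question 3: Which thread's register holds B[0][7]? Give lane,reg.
28,0

c=7⇒gr=7  r=0⇒Rb=0,th=0,odd=0
L=7*4+0=28  i=0*2+0=0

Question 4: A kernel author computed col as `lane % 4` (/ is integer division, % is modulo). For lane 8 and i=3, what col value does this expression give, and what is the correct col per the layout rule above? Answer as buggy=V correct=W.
buggy=0 correct=2

`lane % 4`[8,3]->0
lane 8->8/4=2, 8 mod 4=0
i=3  r:2·0+1+8->9  c:2
col: 0 vs 2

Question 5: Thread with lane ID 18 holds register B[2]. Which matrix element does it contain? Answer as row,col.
L=18->gid=18>>2=4, tid=18&3=2
[2]->row 2·2+0+8=12  col gid=4

12,4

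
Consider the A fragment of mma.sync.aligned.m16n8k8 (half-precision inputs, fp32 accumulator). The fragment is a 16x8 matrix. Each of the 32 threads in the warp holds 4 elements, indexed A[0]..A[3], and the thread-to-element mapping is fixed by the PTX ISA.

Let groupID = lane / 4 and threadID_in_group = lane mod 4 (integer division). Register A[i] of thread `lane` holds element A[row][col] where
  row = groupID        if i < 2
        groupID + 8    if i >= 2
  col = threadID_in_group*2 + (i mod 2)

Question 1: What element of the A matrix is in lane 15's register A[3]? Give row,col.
11,7

L=15->g=15>>2=3, t=15&3=3
[3]->row 3+8=11  col 3·2+1=7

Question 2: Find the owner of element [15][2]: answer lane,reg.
29,2

r: 15->gid=7,r8=1  c: 2->tid=1,i&1=0
L=7*4+1=29  i=1*2+0=2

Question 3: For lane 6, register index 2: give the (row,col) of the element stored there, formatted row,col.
L=6->gid=6>>2=1, tid=6&3=2
[2]->row 1+8=9  col 2·2+0=4

9,4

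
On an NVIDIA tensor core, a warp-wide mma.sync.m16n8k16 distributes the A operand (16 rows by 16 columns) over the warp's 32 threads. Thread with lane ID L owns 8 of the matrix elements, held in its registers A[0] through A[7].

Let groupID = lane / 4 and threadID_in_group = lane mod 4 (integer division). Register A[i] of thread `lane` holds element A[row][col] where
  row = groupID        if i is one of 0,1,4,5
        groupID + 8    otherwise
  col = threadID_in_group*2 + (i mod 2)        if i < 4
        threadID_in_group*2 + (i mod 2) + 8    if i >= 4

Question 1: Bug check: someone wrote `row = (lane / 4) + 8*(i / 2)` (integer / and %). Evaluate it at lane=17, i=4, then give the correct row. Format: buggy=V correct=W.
`(lane / 4) + 8*(i / 2)`[17,4]=>20
L=17=>grp=17>>2=4, tig=17&3=1
[4]=>row 4+0=4  col 1·2+0+8=10
row: 20 vs 4

buggy=20 correct=4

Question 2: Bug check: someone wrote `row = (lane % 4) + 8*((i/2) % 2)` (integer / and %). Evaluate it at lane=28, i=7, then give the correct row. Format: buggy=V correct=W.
buggy=8 correct=15

`(lane % 4) + 8*((i/2) % 2)`[28,7]→8
lane 28→28/4=7, 28 mod 4=0
i=7  r:7+8→15  c:2·0+1+8→9
row: 8 vs 15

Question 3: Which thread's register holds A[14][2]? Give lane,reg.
r:14=>grp=6,rB=1  c:2=>cB=0,tig=1,lo=0
L=6*4+1=25  i=0*4+1*2+0=2

25,2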